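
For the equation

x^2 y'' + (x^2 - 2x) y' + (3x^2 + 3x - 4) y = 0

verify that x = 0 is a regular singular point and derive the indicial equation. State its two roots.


Divide by x^2 to reach normal form y'' + P_1(x) y' + P_2(x) y = 0 with P_1(x) = 1 - 2/x and P_2(x) = 3 + 3/x - 4/x^2.
x = 0 is a singular point because the y'-coefficient 1 - 2/x has a pole at x = 0 and the y-coefficient 3 + 3/x - 4/x^2 has a pole at x = 0.
It is a regular singular point because x P_1(x) = p(x) = x - 2 and x^2 P_2(x) = q(x) = 3x^2 + 3x - 4 are polynomials, hence analytic at x = 0.
p(0) = -2,  q(0) = -4.
Indicial equation: r(r-1) + p(0) r + q(0) = 0, i.e. r^2 + (p(0) - 1) r + q(0) = 0, i.e. r^2 - 3 r - 4 = 0.
Discriminant: (-3)^2 - 4(-4) = 25, so r = (3 ± 5)/2.
Solving: r_1 = 4, r_2 = -1.

indicial: r^2 - 3 r - 4 = 0; roots r_1 = 4, r_2 = -1


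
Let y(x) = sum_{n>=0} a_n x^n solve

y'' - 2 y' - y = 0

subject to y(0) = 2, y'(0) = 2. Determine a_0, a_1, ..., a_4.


Ansatz: y(x) = sum_{n>=0} a_n x^n, so y'(x) = sum_{n>=1} n a_n x^(n-1) and y''(x) = sum_{n>=2} n(n-1) a_n x^(n-2).
Substitute into P(x) y'' + Q(x) y' + R(x) y = 0 with P(x) = 1, Q(x) = -2, R(x) = -1, and match powers of x.
Initial conditions: a_0 = 2, a_1 = 2.
Setting the coefficient of each power of x to zero and solving order by order (substituting the coefficients already found):
  x^0: 2 a_2 - 2 a_1 - a_0 = 0  ->  2 a_2 = 2 a_1 + a_0 = 6  ->  a_2 = 3
  x^1: 6 a_3 - 4 a_2 - a_1 = 0  ->  6 a_3 = 4 a_2 + a_1 = 14  ->  a_3 = 7/3
  x^2: 12 a_4 - 6 a_3 - a_2 = 0  ->  12 a_4 = 6 a_3 + a_2 = 17  ->  a_4 = 17/12
Truncated series: y(x) = 2 + 2 x + 3 x^2 + (7/3) x^3 + (17/12) x^4 + O(x^5).

a_0 = 2; a_1 = 2; a_2 = 3; a_3 = 7/3; a_4 = 17/12


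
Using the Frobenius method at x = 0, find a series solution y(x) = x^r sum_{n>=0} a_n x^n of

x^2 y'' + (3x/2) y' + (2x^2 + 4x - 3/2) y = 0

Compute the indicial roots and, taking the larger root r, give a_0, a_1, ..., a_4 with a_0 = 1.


Write in Frobenius form y'' + (p(x)/x) y' + (q(x)/x^2) y = 0:
  p(x) = 3/2,  q(x) = 2x^2 + 4x - 3/2.
Indicial equation: r(r-1) + (3/2) r + (-3/2) = 0 -> roots r_1 = 1, r_2 = -3/2.
Take r = r_1 = 1. Let y(x) = x^r sum_{n>=0} a_n x^n with a_0 = 1.
Substitute y = x^r sum a_n x^n and match x^{r+n}. The recurrence is
  D(n) a_n + 4 a_{n-1} + 2 a_{n-2} = 0,  where D(n) = (r+n)(r+n-1) + (3/2)(r+n) + (-3/2).
  a_n = [-4 a_{n-1} - 2 a_{n-2}] / D(n).
Since the indicial polynomial factors as (r - r_1)(r - r_2), D(n) = (r_1 + n - r_1)(r_1 + n - r_2) = n(n + 5/2).
Evaluating step by step (a_0 = 1):
  n = 1: D(1) = 1(1 + 5/2) = 7/2; numerator = -4(1) = -4; a_1 = (-4)/(7/2) = -8/7
  n = 2: D(2) = 2(2 + 5/2) = 9; numerator = -4(-8/7) - 2(1) = 18/7; a_2 = (18/7)/(9) = 2/7
  n = 3: D(3) = 3(3 + 5/2) = 33/2; numerator = -4(2/7) - 2(-8/7) = 8/7; a_3 = (8/7)/(33/2) = 16/231
  n = 4: D(4) = 4(4 + 5/2) = 26; numerator = -4(16/231) - 2(2/7) = -28/33; a_4 = (-28/33)/(26) = -14/429

r = 1; a_0 = 1; a_1 = -8/7; a_2 = 2/7; a_3 = 16/231; a_4 = -14/429


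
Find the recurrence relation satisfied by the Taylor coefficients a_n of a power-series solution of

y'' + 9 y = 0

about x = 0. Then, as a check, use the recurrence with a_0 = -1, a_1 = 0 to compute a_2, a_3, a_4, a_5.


Substitute y = sum_n a_n x^n into y'' + (const) y = 0.
y''(x) = sum_{n>=0} (n+2)(n+1) a_{n+2} x^n.
The ODE becomes sum_n [(n+2)(n+1) a_{n+2} + 9 a_n] x^n = 0.
Setting each coefficient to zero gives the recurrence:
  (n+2)(n+1) a_{n+2} + 9 a_n = 0,
  a_{n+2} = -9 / ((n+1)(n+2)) a_n.

Check with a_0 = -1, a_1 = 0 (apply the recurrence for n = 0, 1, 2, 3): a_0 = -1, a_1 = 0, a_2 = 9/2, a_3 = 0, a_4 = -27/8, a_5 = 0.

a_{n+2} = -9/((n+1)(n+2)) * a_n; check: a_0 = -1, a_1 = 0, a_2 = 9/2, a_3 = 0, a_4 = -27/8, a_5 = 0


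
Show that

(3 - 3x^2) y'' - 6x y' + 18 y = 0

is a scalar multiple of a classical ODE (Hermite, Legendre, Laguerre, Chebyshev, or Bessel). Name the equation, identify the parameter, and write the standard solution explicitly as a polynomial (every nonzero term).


All three coefficients share the factor 3; dividing through by 3 gives  (1 - x^2) y'' - 2x y' + 6 y = 0.
This matches the Legendre equation (1 - x^2) y'' - 2x y' + n(n+1) y = 0 (note the -2x y' term) with n(n+1) = 6, so n = 2; the polynomial solution is P_2(x).
With y = sum_k a_k x^k, matching x^k gives (k+2)(k+1) a_{k+2} = [k(k+1) - n(n+1)] a_k = (k - 2)(k + 3) a_k. The right side vanishes at k = 2, so the series with the parity of 2 terminates at degree 2.
Standard normalization (P_n(1) = 1): leading coefficient (2n)!/(2^n (n!)^2) = 24/(4*4) = 3/2, so a_2 = 3/2. Work downward with a_k = (k+1)(k+2) a_{k+2} / ((k - 2)(k + 3)):
  a_0 = (1)(2)(3/2) / ((0 - 2)(0 + 3)) = 3/(-6) = -1/2
Hence P_2(x) = 3 x^2/2 - 1/2.

P_2(x); series = 3 x^2/2 - 1/2


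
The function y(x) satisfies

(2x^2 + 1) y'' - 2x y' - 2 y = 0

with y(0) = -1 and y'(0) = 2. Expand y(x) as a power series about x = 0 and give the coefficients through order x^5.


Ansatz: y(x) = sum_{n>=0} a_n x^n, so y'(x) = sum_{n>=1} n a_n x^(n-1) and y''(x) = sum_{n>=2} n(n-1) a_n x^(n-2).
Substitute into P(x) y'' + Q(x) y' + R(x) y = 0 with P(x) = 2x^2 + 1, Q(x) = -2x, R(x) = -2, and match powers of x.
Initial conditions: a_0 = -1, a_1 = 2.
Setting the coefficient of each power of x to zero and solving order by order (substituting the coefficients already found):
  x^0: 2 a_2 - 2 a_0 = 0  ->  2 a_2 = 2 a_0 = -2  ->  a_2 = -1
  x^1: 6 a_3 - 4 a_1 = 0  ->  6 a_3 = 4 a_1 = 8  ->  a_3 = 4/3
  x^2: 12 a_4 - 2 a_2 = 0  ->  12 a_4 = 2 a_2 = -2  ->  a_4 = -1/6
  x^3: 20 a_5 + 4 a_3 = 0  ->  20 a_5 = -4 a_3 = -16/3  ->  a_5 = -4/15
Truncated series: y(x) = -1 + 2 x - x^2 + (4/3) x^3 - (1/6) x^4 - (4/15) x^5 + O(x^6).

a_0 = -1; a_1 = 2; a_2 = -1; a_3 = 4/3; a_4 = -1/6; a_5 = -4/15


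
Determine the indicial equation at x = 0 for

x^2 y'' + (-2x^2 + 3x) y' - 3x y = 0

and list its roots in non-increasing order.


Divide by x^2 to reach normal form y'' + P_1(x) y' + P_2(x) y = 0 with P_1(x) = -2 + 3/x and P_2(x) = -3/x.
x = 0 is a singular point because the y'-coefficient -2 + 3/x has a pole at x = 0 and the y-coefficient -3/x has a pole at x = 0.
It is a regular singular point because x P_1(x) = p(x) = 3 - 2x and x^2 P_2(x) = q(x) = -3x are polynomials, hence analytic at x = 0.
p(0) = 3,  q(0) = 0.
Indicial equation: r(r-1) + p(0) r + q(0) = 0, i.e. r^2 + (p(0) - 1) r + q(0) = 0, i.e. r^2 + 2 r = 0.
Discriminant: (2)^2 - 4(0) = 4, so r = (-2 ± 2)/2.
Solving: r_1 = 0, r_2 = -2.

indicial: r^2 + 2 r = 0; roots r_1 = 0, r_2 = -2


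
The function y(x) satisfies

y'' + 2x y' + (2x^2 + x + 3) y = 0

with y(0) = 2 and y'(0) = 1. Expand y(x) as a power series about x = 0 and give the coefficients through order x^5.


Ansatz: y(x) = sum_{n>=0} a_n x^n, so y'(x) = sum_{n>=1} n a_n x^(n-1) and y''(x) = sum_{n>=2} n(n-1) a_n x^(n-2).
Substitute into P(x) y'' + Q(x) y' + R(x) y = 0 with P(x) = 1, Q(x) = 2x, R(x) = 2x^2 + x + 3, and match powers of x.
Initial conditions: a_0 = 2, a_1 = 1.
Setting the coefficient of each power of x to zero and solving order by order (substituting the coefficients already found):
  x^0: 2 a_2 + 3 a_0 = 0  ->  2 a_2 = -3 a_0 = -6  ->  a_2 = -3
  x^1: 6 a_3 + 5 a_1 + a_0 = 0  ->  6 a_3 = -5 a_1 - a_0 = -7  ->  a_3 = -7/6
  x^2: 12 a_4 + 7 a_2 + a_1 + 2 a_0 = 0  ->  12 a_4 = -7 a_2 - a_1 - 2 a_0 = 16  ->  a_4 = 4/3
  x^3: 20 a_5 + 9 a_3 + a_2 + 2 a_1 = 0  ->  20 a_5 = -9 a_3 - a_2 - 2 a_1 = 23/2  ->  a_5 = 23/40
Truncated series: y(x) = 2 + x - 3 x^2 - (7/6) x^3 + (4/3) x^4 + (23/40) x^5 + O(x^6).

a_0 = 2; a_1 = 1; a_2 = -3; a_3 = -7/6; a_4 = 4/3; a_5 = 23/40


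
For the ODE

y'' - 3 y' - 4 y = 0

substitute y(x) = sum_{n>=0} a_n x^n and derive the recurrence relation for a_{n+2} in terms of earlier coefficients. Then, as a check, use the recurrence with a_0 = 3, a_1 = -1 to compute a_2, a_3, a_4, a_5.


Substitute y = sum_n a_n x^n.
y''(x) has coefficient (n+2)(n+1) a_{n+2} at x^n;
-3 y'(x) has coefficient -3 (n+1) a_{n+1} at x^n;
-4 y(x) has coefficient -4 a_n at x^n.
Matching x^n: (n+2)(n+1) a_{n+2} - 3 (n+1) a_{n+1} - 4 a_n = 0.
Thus a_{n+2} = [3 (n+1) a_{n+1} + 4 a_n] / ((n+1)(n+2)).

Check with a_0 = 3, a_1 = -1 (apply the recurrence for n = 0, 1, 2, 3): a_0 = 3, a_1 = -1, a_2 = 9/2, a_3 = 23/6, a_4 = 35/8, a_5 = 407/120.

a_(n+2) = [3 (n+1) a_(n+1) + 4 a_n] / ((n+1)(n+2)); check: a_0 = 3, a_1 = -1, a_2 = 9/2, a_3 = 23/6, a_4 = 35/8, a_5 = 407/120


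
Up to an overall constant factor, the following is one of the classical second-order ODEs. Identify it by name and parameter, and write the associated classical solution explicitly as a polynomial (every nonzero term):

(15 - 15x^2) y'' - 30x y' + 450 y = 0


All three coefficients share the factor 15; dividing through by 15 gives  (1 - x^2) y'' - 2x y' + 30 y = 0.
This matches the Legendre equation (1 - x^2) y'' - 2x y' + n(n+1) y = 0 (note the -2x y' term) with n(n+1) = 30, so n = 5; the polynomial solution is P_5(x).
With y = sum_k a_k x^k, matching x^k gives (k+2)(k+1) a_{k+2} = [k(k+1) - n(n+1)] a_k = (k - 5)(k + 6) a_k. The right side vanishes at k = 5, so the series with the parity of 5 terminates at degree 5.
Standard normalization (P_n(1) = 1): leading coefficient (2n)!/(2^n (n!)^2) = 3628800/(32*14400) = 63/8, so a_5 = 63/8. Work downward with a_k = (k+1)(k+2) a_{k+2} / ((k - 5)(k + 6)):
  a_3 = (4)(5)(63/8) / ((3 - 5)(3 + 6)) = (315/2)/(-18) = -35/4
  a_1 = (2)(3)(-35/4) / ((1 - 5)(1 + 6)) = (-105/2)/(-28) = 15/8
Hence P_5(x) = 63 x^5/8 - 35 x^3/4 + 15 x/8.

P_5(x); series = 63 x^5/8 - 35 x^3/4 + 15 x/8


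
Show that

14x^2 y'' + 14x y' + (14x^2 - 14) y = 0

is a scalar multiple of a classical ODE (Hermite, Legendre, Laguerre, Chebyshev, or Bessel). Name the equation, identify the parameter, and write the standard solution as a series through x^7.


All three coefficients share the factor 14; dividing through by 14 gives  x^2 y'' + x y' + (x^2 - 1) y = 0.
This matches the Bessel equation x^2 y'' + x y' + (x^2 - nu^2) y = 0 with nu^2 = 1, so nu = 1; the solution bounded at x = 0 is J_1(x).
Frobenius at x = 0: indicial roots ±nu; for r = nu the recurrence k(k + 2nu) c_k = -c_{k-2} gives the standard series J_nu(x) = sum_{k>=0} (-1)^k / (k! (k+nu)!) (x/2)^(2k+nu). Evaluate the first 4 terms:
  k = 0: (-1)^0 / (0! * 1! * 2^1) x^1 = 1/(1*1*2) x^1 = (1/2) x^1
  k = 1: (-1)^1 / (1! * 2! * 2^3) x^3 = -1/(1*2*8) x^3 = (-1/16) x^3
  k = 2: (-1)^2 / (2! * 3! * 2^5) x^5 = 1/(2*6*32) x^5 = (1/384) x^5
  k = 3: (-1)^3 / (3! * 4! * 2^7) x^7 = -1/(6*24*128) x^7 = (-1/18432) x^7
Hence J_1(x) = -x^7/18432 + x^5/384 - x^3/16 + x/2 + ....

J_1(x); series = -x^7/18432 + x^5/384 - x^3/16 + x/2


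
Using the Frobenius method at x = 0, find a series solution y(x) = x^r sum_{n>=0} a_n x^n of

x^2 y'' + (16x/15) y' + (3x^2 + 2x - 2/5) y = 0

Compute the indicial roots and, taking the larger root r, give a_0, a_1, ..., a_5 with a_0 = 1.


Write in Frobenius form y'' + (p(x)/x) y' + (q(x)/x^2) y = 0:
  p(x) = 16/15,  q(x) = 3x^2 + 2x - 2/5.
Indicial equation: r(r-1) + (16/15) r + (-2/5) = 0 -> roots r_1 = 3/5, r_2 = -2/3.
Take r = r_1 = 3/5. Let y(x) = x^r sum_{n>=0} a_n x^n with a_0 = 1.
Substitute y = x^r sum a_n x^n and match x^{r+n}. The recurrence is
  D(n) a_n + 2 a_{n-1} + 3 a_{n-2} = 0,  where D(n) = (r+n)(r+n-1) + (16/15)(r+n) + (-2/5).
  a_n = [-2 a_{n-1} - 3 a_{n-2}] / D(n).
Since the indicial polynomial factors as (r - r_1)(r - r_2), D(n) = (r_1 + n - r_1)(r_1 + n - r_2) = n(n + 19/15).
Evaluating step by step (a_0 = 1):
  n = 1: D(1) = 1(1 + 19/15) = 34/15; numerator = -2(1) = -2; a_1 = (-2)/(34/15) = -15/17
  n = 2: D(2) = 2(2 + 19/15) = 98/15; numerator = -2(-15/17) - 3(1) = -21/17; a_2 = (-21/17)/(98/15) = -45/238
  n = 3: D(3) = 3(3 + 19/15) = 64/5; numerator = -2(-45/238) - 3(-15/17) = 360/119; a_3 = (360/119)/(64/5) = 225/952
  n = 4: D(4) = 4(4 + 19/15) = 316/15; numerator = -2(225/952) - 3(-45/238) = 45/476; a_4 = (45/476)/(316/15) = 675/150416
  n = 5: D(5) = 5(5 + 19/15) = 94/3; numerator = -2(675/150416) - 3(225/952) = -6750/9401; a_5 = (-6750/9401)/(94/3) = -10125/441847

r = 3/5; a_0 = 1; a_1 = -15/17; a_2 = -45/238; a_3 = 225/952; a_4 = 675/150416; a_5 = -10125/441847


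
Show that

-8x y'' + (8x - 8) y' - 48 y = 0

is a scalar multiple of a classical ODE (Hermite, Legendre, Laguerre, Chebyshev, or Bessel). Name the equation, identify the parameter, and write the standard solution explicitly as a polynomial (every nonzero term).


All three coefficients share the factor -8; dividing through by -8 gives  x y'' + (1 - x) y' + 6 y = 0.
This matches the Laguerre equation x y'' + (1 - x) y' + n y = 0 with n = 6; the polynomial solution is L_6(x).
With y = sum_k a_k x^k, matching x^k gives (k+1)k a_{k+1} + (k+1) a_{k+1} - k a_k + n a_k = 0, i.e. (k+1)^2 a_{k+1} = (k - n) a_k = (k - 6) a_k. The right side vanishes at k = 6, so the series terminates at degree 6.
Standard normalization L_n(0) = 1 gives a_0 = 1. Work upward with a_{k+1} = (k - 6) a_k / (k+1)^2:
  a_1 = (0 - 6)(1) / 1^2 = -6/1 = -6
  a_2 = (1 - 6)(-6) / 2^2 = 30/4 = 15/2
  a_3 = (2 - 6)(15/2) / 3^2 = -30/9 = -10/3
  a_4 = (3 - 6)(-10/3) / 4^2 = 10/16 = 5/8
  a_5 = (4 - 6)(5/8) / 5^2 = (-5/4)/25 = -1/20
  a_6 = (5 - 6)(-1/20) / 6^2 = (1/20)/36 = 1/720
Hence L_6(x) = x^6/720 - x^5/20 + 5 x^4/8 - 10 x^3/3 + 15 x^2/2 - 6 x + 1.

L_6(x); series = x^6/720 - x^5/20 + 5 x^4/8 - 10 x^3/3 + 15 x^2/2 - 6 x + 1


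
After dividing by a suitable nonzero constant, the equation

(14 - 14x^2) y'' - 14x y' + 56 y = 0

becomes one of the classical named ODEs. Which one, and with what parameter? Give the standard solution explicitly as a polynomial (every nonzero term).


All three coefficients share the factor 14; dividing through by 14 gives  (1 - x^2) y'' - x y' + 4 y = 0.
This matches the Chebyshev equation (1 - x^2) y'' - x y' + n^2 y = 0 (note the -x y' term, not -2x y') with n^2 = 4, so n = 2; the polynomial solution is T_2(x).
With y = sum_k a_k x^k, matching x^k gives (k+2)(k+1) a_{k+2} = (k^2 - n^2) a_k = (k - 2)(k + 2) a_k. The right side vanishes at k = 2, so the series with the parity of 2 terminates at degree 2.
Standard normalization: leading coefficient of T_n is 2^(n-1), so a_2 = 2^1 = 2. Work downward with a_k = (k+1)(k+2) a_{k+2} / ((k - 2)(k + 2)):
  a_0 = (1)(2)(2) / ((0 - 2)(0 + 2)) = 4/(-4) = -1
Hence T_2(x) = 2 x^2 - 1.

T_2(x); series = 2 x^2 - 1


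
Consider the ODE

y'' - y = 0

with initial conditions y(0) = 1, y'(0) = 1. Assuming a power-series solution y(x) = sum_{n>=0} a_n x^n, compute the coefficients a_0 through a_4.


Ansatz: y(x) = sum_{n>=0} a_n x^n, so y'(x) = sum_{n>=1} n a_n x^(n-1) and y''(x) = sum_{n>=2} n(n-1) a_n x^(n-2).
Substitute into P(x) y'' + Q(x) y' + R(x) y = 0 with P(x) = 1, Q(x) = 0, R(x) = -1, and match powers of x.
Initial conditions: a_0 = 1, a_1 = 1.
Setting the coefficient of each power of x to zero and solving order by order (substituting the coefficients already found):
  x^0: 2 a_2 - a_0 = 0  ->  2 a_2 = a_0 = 1  ->  a_2 = 1/2
  x^1: 6 a_3 - a_1 = 0  ->  6 a_3 = a_1 = 1  ->  a_3 = 1/6
  x^2: 12 a_4 - a_2 = 0  ->  12 a_4 = a_2 = 1/2  ->  a_4 = 1/24
Truncated series: y(x) = 1 + x + (1/2) x^2 + (1/6) x^3 + (1/24) x^4 + O(x^5).

a_0 = 1; a_1 = 1; a_2 = 1/2; a_3 = 1/6; a_4 = 1/24


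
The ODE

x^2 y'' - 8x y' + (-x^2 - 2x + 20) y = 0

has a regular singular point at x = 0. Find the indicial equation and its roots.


Divide by x^2 to reach normal form y'' + P_1(x) y' + P_2(x) y = 0 with P_1(x) = -8/x and P_2(x) = -1 - 2/x + 20/x^2.
x = 0 is a singular point because the y'-coefficient -8/x has a pole at x = 0 and the y-coefficient -1 - 2/x + 20/x^2 has a pole at x = 0.
It is a regular singular point because x P_1(x) = p(x) = -8 and x^2 P_2(x) = q(x) = -x^2 - 2x + 20 are polynomials, hence analytic at x = 0.
p(0) = -8,  q(0) = 20.
Indicial equation: r(r-1) + p(0) r + q(0) = 0, i.e. r^2 + (p(0) - 1) r + q(0) = 0, i.e. r^2 - 9 r + 20 = 0.
Discriminant: (-9)^2 - 4(20) = 1, so r = (9 ± 1)/2.
Solving: r_1 = 5, r_2 = 4.

indicial: r^2 - 9 r + 20 = 0; roots r_1 = 5, r_2 = 4


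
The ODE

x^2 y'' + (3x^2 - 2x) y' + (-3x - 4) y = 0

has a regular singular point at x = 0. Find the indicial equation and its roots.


Divide by x^2 to reach normal form y'' + P_1(x) y' + P_2(x) y = 0 with P_1(x) = 3 - 2/x and P_2(x) = -3/x - 4/x^2.
x = 0 is a singular point because the y'-coefficient 3 - 2/x has a pole at x = 0 and the y-coefficient -3/x - 4/x^2 has a pole at x = 0.
It is a regular singular point because x P_1(x) = p(x) = 3x - 2 and x^2 P_2(x) = q(x) = -3x - 4 are polynomials, hence analytic at x = 0.
p(0) = -2,  q(0) = -4.
Indicial equation: r(r-1) + p(0) r + q(0) = 0, i.e. r^2 + (p(0) - 1) r + q(0) = 0, i.e. r^2 - 3 r - 4 = 0.
Discriminant: (-3)^2 - 4(-4) = 25, so r = (3 ± 5)/2.
Solving: r_1 = 4, r_2 = -1.

indicial: r^2 - 3 r - 4 = 0; roots r_1 = 4, r_2 = -1


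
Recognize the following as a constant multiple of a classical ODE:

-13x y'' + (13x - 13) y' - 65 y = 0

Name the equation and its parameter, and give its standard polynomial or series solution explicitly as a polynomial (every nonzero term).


All three coefficients share the factor -13; dividing through by -13 gives  x y'' + (1 - x) y' + 5 y = 0.
This matches the Laguerre equation x y'' + (1 - x) y' + n y = 0 with n = 5; the polynomial solution is L_5(x).
With y = sum_k a_k x^k, matching x^k gives (k+1)k a_{k+1} + (k+1) a_{k+1} - k a_k + n a_k = 0, i.e. (k+1)^2 a_{k+1} = (k - n) a_k = (k - 5) a_k. The right side vanishes at k = 5, so the series terminates at degree 5.
Standard normalization L_n(0) = 1 gives a_0 = 1. Work upward with a_{k+1} = (k - 5) a_k / (k+1)^2:
  a_1 = (0 - 5)(1) / 1^2 = -5/1 = -5
  a_2 = (1 - 5)(-5) / 2^2 = 20/4 = 5
  a_3 = (2 - 5)(5) / 3^2 = -15/9 = -5/3
  a_4 = (3 - 5)(-5/3) / 4^2 = (10/3)/16 = 5/24
  a_5 = (4 - 5)(5/24) / 5^2 = (-5/24)/25 = -1/120
Hence L_5(x) = -x^5/120 + 5 x^4/24 - 5 x^3/3 + 5 x^2 - 5 x + 1.

L_5(x); series = -x^5/120 + 5 x^4/24 - 5 x^3/3 + 5 x^2 - 5 x + 1


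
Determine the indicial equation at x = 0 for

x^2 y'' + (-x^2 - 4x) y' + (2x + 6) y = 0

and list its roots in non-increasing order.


Divide by x^2 to reach normal form y'' + P_1(x) y' + P_2(x) y = 0 with P_1(x) = -1 - 4/x and P_2(x) = 2/x + 6/x^2.
x = 0 is a singular point because the y'-coefficient -1 - 4/x has a pole at x = 0 and the y-coefficient 2/x + 6/x^2 has a pole at x = 0.
It is a regular singular point because x P_1(x) = p(x) = -x - 4 and x^2 P_2(x) = q(x) = 2x + 6 are polynomials, hence analytic at x = 0.
p(0) = -4,  q(0) = 6.
Indicial equation: r(r-1) + p(0) r + q(0) = 0, i.e. r^2 + (p(0) - 1) r + q(0) = 0, i.e. r^2 - 5 r + 6 = 0.
Discriminant: (-5)^2 - 4(6) = 1, so r = (5 ± 1)/2.
Solving: r_1 = 3, r_2 = 2.

indicial: r^2 - 5 r + 6 = 0; roots r_1 = 3, r_2 = 2


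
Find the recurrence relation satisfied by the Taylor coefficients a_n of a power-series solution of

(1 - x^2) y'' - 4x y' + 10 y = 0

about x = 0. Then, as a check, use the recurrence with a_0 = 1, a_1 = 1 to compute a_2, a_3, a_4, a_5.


Substitute y = sum_n a_n x^n.
(1 - 1 x^2) y'' contributes (n+2)(n+1) a_{n+2} - n(n-1) a_n at x^n.
-4 x y'(x) contributes -4 n a_n at x^n.
10 y(x) contributes 10 a_n at x^n.
Matching x^n: (n+2)(n+1) a_{n+2} + (-n(n-1) - 4 n + 10) a_n = 0.
Thus a_{n+2} = (n(n-1) + 4 n - 10) / ((n+1)(n+2)) * a_n.

Check with a_0 = 1, a_1 = 1 (apply the recurrence for n = 0, 1, 2, 3): a_0 = 1, a_1 = 1, a_2 = -5, a_3 = -1, a_4 = 0, a_5 = -2/5.

a_(n+2) = (n(n-1) + 4 n - 10) / ((n+1)(n+2)) * a_n; check: a_0 = 1, a_1 = 1, a_2 = -5, a_3 = -1, a_4 = 0, a_5 = -2/5


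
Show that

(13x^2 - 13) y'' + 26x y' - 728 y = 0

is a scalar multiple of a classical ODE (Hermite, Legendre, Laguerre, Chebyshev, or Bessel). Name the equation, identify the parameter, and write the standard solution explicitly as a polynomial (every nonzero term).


All three coefficients share the factor -13; dividing through by -13 gives  (1 - x^2) y'' - 2x y' + 56 y = 0.
This matches the Legendre equation (1 - x^2) y'' - 2x y' + n(n+1) y = 0 (note the -2x y' term) with n(n+1) = 56, so n = 7; the polynomial solution is P_7(x).
With y = sum_k a_k x^k, matching x^k gives (k+2)(k+1) a_{k+2} = [k(k+1) - n(n+1)] a_k = (k - 7)(k + 8) a_k. The right side vanishes at k = 7, so the series with the parity of 7 terminates at degree 7.
Standard normalization (P_n(1) = 1): leading coefficient (2n)!/(2^n (n!)^2) = 87178291200/(128*25401600) = 429/16, so a_7 = 429/16. Work downward with a_k = (k+1)(k+2) a_{k+2} / ((k - 7)(k + 8)):
  a_5 = (6)(7)(429/16) / ((5 - 7)(5 + 8)) = (9009/8)/(-26) = -693/16
  a_3 = (4)(5)(-693/16) / ((3 - 7)(3 + 8)) = (-3465/4)/(-44) = 315/16
  a_1 = (2)(3)(315/16) / ((1 - 7)(1 + 8)) = (945/8)/(-54) = -35/16
Hence P_7(x) = 429 x^7/16 - 693 x^5/16 + 315 x^3/16 - 35 x/16.

P_7(x); series = 429 x^7/16 - 693 x^5/16 + 315 x^3/16 - 35 x/16


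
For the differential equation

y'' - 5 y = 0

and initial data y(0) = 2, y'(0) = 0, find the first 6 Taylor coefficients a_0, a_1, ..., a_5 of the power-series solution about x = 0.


Ansatz: y(x) = sum_{n>=0} a_n x^n, so y'(x) = sum_{n>=1} n a_n x^(n-1) and y''(x) = sum_{n>=2} n(n-1) a_n x^(n-2).
Substitute into P(x) y'' + Q(x) y' + R(x) y = 0 with P(x) = 1, Q(x) = 0, R(x) = -5, and match powers of x.
Initial conditions: a_0 = 2, a_1 = 0.
Setting the coefficient of each power of x to zero and solving order by order (substituting the coefficients already found):
  x^0: 2 a_2 - 5 a_0 = 0  ->  2 a_2 = 5 a_0 = 10  ->  a_2 = 5
  x^1: 6 a_3 - 5 a_1 = 0  ->  6 a_3 = 5 a_1 = 0  ->  a_3 = 0
  x^2: 12 a_4 - 5 a_2 = 0  ->  12 a_4 = 5 a_2 = 25  ->  a_4 = 25/12
  x^3: 20 a_5 - 5 a_3 = 0  ->  20 a_5 = 5 a_3 = 0  ->  a_5 = 0
Truncated series: y(x) = 2 + 5 x^2 + (25/12) x^4 + O(x^6).

a_0 = 2; a_1 = 0; a_2 = 5; a_3 = 0; a_4 = 25/12; a_5 = 0


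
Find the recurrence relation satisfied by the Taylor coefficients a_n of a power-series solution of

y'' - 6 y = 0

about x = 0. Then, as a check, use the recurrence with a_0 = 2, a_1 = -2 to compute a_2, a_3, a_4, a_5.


Substitute y = sum_n a_n x^n into y'' + (const) y = 0.
y''(x) = sum_{n>=0} (n+2)(n+1) a_{n+2} x^n.
The ODE becomes sum_n [(n+2)(n+1) a_{n+2} - 6 a_n] x^n = 0.
Setting each coefficient to zero gives the recurrence:
  (n+2)(n+1) a_{n+2} - 6 a_n = 0,
  a_{n+2} = 6 / ((n+1)(n+2)) a_n.

Check with a_0 = 2, a_1 = -2 (apply the recurrence for n = 0, 1, 2, 3): a_0 = 2, a_1 = -2, a_2 = 6, a_3 = -2, a_4 = 3, a_5 = -3/5.

a_{n+2} = 6/((n+1)(n+2)) * a_n; check: a_0 = 2, a_1 = -2, a_2 = 6, a_3 = -2, a_4 = 3, a_5 = -3/5


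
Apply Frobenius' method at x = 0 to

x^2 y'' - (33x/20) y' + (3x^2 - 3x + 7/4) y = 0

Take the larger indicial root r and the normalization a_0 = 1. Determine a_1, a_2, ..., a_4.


Write in Frobenius form y'' + (p(x)/x) y' + (q(x)/x^2) y = 0:
  p(x) = -33/20,  q(x) = 3x^2 - 3x + 7/4.
Indicial equation: r(r-1) + (-33/20) r + (7/4) = 0 -> roots r_1 = 7/5, r_2 = 5/4.
Take r = r_1 = 7/5. Let y(x) = x^r sum_{n>=0} a_n x^n with a_0 = 1.
Substitute y = x^r sum a_n x^n and match x^{r+n}. The recurrence is
  D(n) a_n - 3 a_{n-1} + 3 a_{n-2} = 0,  where D(n) = (r+n)(r+n-1) + (-33/20)(r+n) + (7/4).
  a_n = [3 a_{n-1} - 3 a_{n-2}] / D(n).
Since the indicial polynomial factors as (r - r_1)(r - r_2), D(n) = (r_1 + n - r_1)(r_1 + n - r_2) = n(n + 3/20).
Evaluating step by step (a_0 = 1):
  n = 1: D(1) = 1(1 + 3/20) = 23/20; numerator = 3(1) = 3; a_1 = (3)/(23/20) = 60/23
  n = 2: D(2) = 2(2 + 3/20) = 43/10; numerator = 3(60/23) - 3(1) = 111/23; a_2 = (111/23)/(43/10) = 1110/989
  n = 3: D(3) = 3(3 + 3/20) = 189/20; numerator = 3(1110/989) - 3(60/23) = -4410/989; a_3 = (-4410/989)/(189/20) = -1400/2967
  n = 4: D(4) = 4(4 + 3/20) = 83/5; numerator = 3(-1400/2967) - 3(1110/989) = -110/23; a_4 = (-110/23)/(83/5) = -550/1909

r = 7/5; a_0 = 1; a_1 = 60/23; a_2 = 1110/989; a_3 = -1400/2967; a_4 = -550/1909


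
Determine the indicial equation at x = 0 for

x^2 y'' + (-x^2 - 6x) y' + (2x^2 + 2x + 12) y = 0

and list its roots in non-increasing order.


Divide by x^2 to reach normal form y'' + P_1(x) y' + P_2(x) y = 0 with P_1(x) = -1 - 6/x and P_2(x) = 2 + 2/x + 12/x^2.
x = 0 is a singular point because the y'-coefficient -1 - 6/x has a pole at x = 0 and the y-coefficient 2 + 2/x + 12/x^2 has a pole at x = 0.
It is a regular singular point because x P_1(x) = p(x) = -x - 6 and x^2 P_2(x) = q(x) = 2x^2 + 2x + 12 are polynomials, hence analytic at x = 0.
p(0) = -6,  q(0) = 12.
Indicial equation: r(r-1) + p(0) r + q(0) = 0, i.e. r^2 + (p(0) - 1) r + q(0) = 0, i.e. r^2 - 7 r + 12 = 0.
Discriminant: (-7)^2 - 4(12) = 1, so r = (7 ± 1)/2.
Solving: r_1 = 4, r_2 = 3.

indicial: r^2 - 7 r + 12 = 0; roots r_1 = 4, r_2 = 3


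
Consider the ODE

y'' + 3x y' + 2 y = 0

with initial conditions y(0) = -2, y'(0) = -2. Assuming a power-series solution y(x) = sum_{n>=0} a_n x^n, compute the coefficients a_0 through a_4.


Ansatz: y(x) = sum_{n>=0} a_n x^n, so y'(x) = sum_{n>=1} n a_n x^(n-1) and y''(x) = sum_{n>=2} n(n-1) a_n x^(n-2).
Substitute into P(x) y'' + Q(x) y' + R(x) y = 0 with P(x) = 1, Q(x) = 3x, R(x) = 2, and match powers of x.
Initial conditions: a_0 = -2, a_1 = -2.
Setting the coefficient of each power of x to zero and solving order by order (substituting the coefficients already found):
  x^0: 2 a_2 + 2 a_0 = 0  ->  2 a_2 = -2 a_0 = 4  ->  a_2 = 2
  x^1: 6 a_3 + 5 a_1 = 0  ->  6 a_3 = -5 a_1 = 10  ->  a_3 = 5/3
  x^2: 12 a_4 + 8 a_2 = 0  ->  12 a_4 = -8 a_2 = -16  ->  a_4 = -4/3
Truncated series: y(x) = -2 - 2 x + 2 x^2 + (5/3) x^3 - (4/3) x^4 + O(x^5).

a_0 = -2; a_1 = -2; a_2 = 2; a_3 = 5/3; a_4 = -4/3


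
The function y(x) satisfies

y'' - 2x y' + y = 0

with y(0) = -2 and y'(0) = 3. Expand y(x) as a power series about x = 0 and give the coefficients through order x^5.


Ansatz: y(x) = sum_{n>=0} a_n x^n, so y'(x) = sum_{n>=1} n a_n x^(n-1) and y''(x) = sum_{n>=2} n(n-1) a_n x^(n-2).
Substitute into P(x) y'' + Q(x) y' + R(x) y = 0 with P(x) = 1, Q(x) = -2x, R(x) = 1, and match powers of x.
Initial conditions: a_0 = -2, a_1 = 3.
Setting the coefficient of each power of x to zero and solving order by order (substituting the coefficients already found):
  x^0: 2 a_2 + a_0 = 0  ->  2 a_2 = -a_0 = 2  ->  a_2 = 1
  x^1: 6 a_3 - a_1 = 0  ->  6 a_3 = a_1 = 3  ->  a_3 = 1/2
  x^2: 12 a_4 - 3 a_2 = 0  ->  12 a_4 = 3 a_2 = 3  ->  a_4 = 1/4
  x^3: 20 a_5 - 5 a_3 = 0  ->  20 a_5 = 5 a_3 = 5/2  ->  a_5 = 1/8
Truncated series: y(x) = -2 + 3 x + x^2 + (1/2) x^3 + (1/4) x^4 + (1/8) x^5 + O(x^6).

a_0 = -2; a_1 = 3; a_2 = 1; a_3 = 1/2; a_4 = 1/4; a_5 = 1/8


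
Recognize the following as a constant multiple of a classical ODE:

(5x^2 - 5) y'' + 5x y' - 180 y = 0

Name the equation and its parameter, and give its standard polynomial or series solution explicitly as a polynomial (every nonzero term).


All three coefficients share the factor -5; dividing through by -5 gives  (1 - x^2) y'' - x y' + 36 y = 0.
This matches the Chebyshev equation (1 - x^2) y'' - x y' + n^2 y = 0 (note the -x y' term, not -2x y') with n^2 = 36, so n = 6; the polynomial solution is T_6(x).
With y = sum_k a_k x^k, matching x^k gives (k+2)(k+1) a_{k+2} = (k^2 - n^2) a_k = (k - 6)(k + 6) a_k. The right side vanishes at k = 6, so the series with the parity of 6 terminates at degree 6.
Standard normalization: leading coefficient of T_n is 2^(n-1), so a_6 = 2^5 = 32. Work downward with a_k = (k+1)(k+2) a_{k+2} / ((k - 6)(k + 6)):
  a_4 = (5)(6)(32) / ((4 - 6)(4 + 6)) = 960/(-20) = -48
  a_2 = (3)(4)(-48) / ((2 - 6)(2 + 6)) = -576/(-32) = 18
  a_0 = (1)(2)(18) / ((0 - 6)(0 + 6)) = 36/(-36) = -1
Hence T_6(x) = 32 x^6 - 48 x^4 + 18 x^2 - 1.

T_6(x); series = 32 x^6 - 48 x^4 + 18 x^2 - 1


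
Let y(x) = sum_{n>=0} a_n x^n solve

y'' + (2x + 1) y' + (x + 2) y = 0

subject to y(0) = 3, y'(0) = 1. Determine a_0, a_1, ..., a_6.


Ansatz: y(x) = sum_{n>=0} a_n x^n, so y'(x) = sum_{n>=1} n a_n x^(n-1) and y''(x) = sum_{n>=2} n(n-1) a_n x^(n-2).
Substitute into P(x) y'' + Q(x) y' + R(x) y = 0 with P(x) = 1, Q(x) = 2x + 1, R(x) = x + 2, and match powers of x.
Initial conditions: a_0 = 3, a_1 = 1.
Setting the coefficient of each power of x to zero and solving order by order (substituting the coefficients already found):
  x^0: 2 a_2 + a_1 + 2 a_0 = 0  ->  2 a_2 = -a_1 - 2 a_0 = -7  ->  a_2 = -7/2
  x^1: 6 a_3 + 2 a_2 + 4 a_1 + a_0 = 0  ->  6 a_3 = -2 a_2 - 4 a_1 - a_0 = 0  ->  a_3 = 0
  x^2: 12 a_4 + 3 a_3 + 6 a_2 + a_1 = 0  ->  12 a_4 = -3 a_3 - 6 a_2 - a_1 = 20  ->  a_4 = 5/3
  x^3: 20 a_5 + 4 a_4 + 8 a_3 + a_2 = 0  ->  20 a_5 = -4 a_4 - 8 a_3 - a_2 = -19/6  ->  a_5 = -19/120
  x^4: 30 a_6 + 5 a_5 + 10 a_4 + a_3 = 0  ->  30 a_6 = -5 a_5 - 10 a_4 - a_3 = -127/8  ->  a_6 = -127/240
Truncated series: y(x) = 3 + x - (7/2) x^2 + (5/3) x^4 - (19/120) x^5 - (127/240) x^6 + O(x^7).

a_0 = 3; a_1 = 1; a_2 = -7/2; a_3 = 0; a_4 = 5/3; a_5 = -19/120; a_6 = -127/240


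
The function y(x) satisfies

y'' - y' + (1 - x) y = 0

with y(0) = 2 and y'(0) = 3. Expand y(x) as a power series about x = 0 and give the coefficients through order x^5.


Ansatz: y(x) = sum_{n>=0} a_n x^n, so y'(x) = sum_{n>=1} n a_n x^(n-1) and y''(x) = sum_{n>=2} n(n-1) a_n x^(n-2).
Substitute into P(x) y'' + Q(x) y' + R(x) y = 0 with P(x) = 1, Q(x) = -1, R(x) = 1 - x, and match powers of x.
Initial conditions: a_0 = 2, a_1 = 3.
Setting the coefficient of each power of x to zero and solving order by order (substituting the coefficients already found):
  x^0: 2 a_2 - a_1 + a_0 = 0  ->  2 a_2 = a_1 - a_0 = 1  ->  a_2 = 1/2
  x^1: 6 a_3 - 2 a_2 + a_1 - a_0 = 0  ->  6 a_3 = 2 a_2 - a_1 + a_0 = 0  ->  a_3 = 0
  x^2: 12 a_4 - 3 a_3 + a_2 - a_1 = 0  ->  12 a_4 = 3 a_3 - a_2 + a_1 = 5/2  ->  a_4 = 5/24
  x^3: 20 a_5 - 4 a_4 + a_3 - a_2 = 0  ->  20 a_5 = 4 a_4 - a_3 + a_2 = 4/3  ->  a_5 = 1/15
Truncated series: y(x) = 2 + 3 x + (1/2) x^2 + (5/24) x^4 + (1/15) x^5 + O(x^6).

a_0 = 2; a_1 = 3; a_2 = 1/2; a_3 = 0; a_4 = 5/24; a_5 = 1/15


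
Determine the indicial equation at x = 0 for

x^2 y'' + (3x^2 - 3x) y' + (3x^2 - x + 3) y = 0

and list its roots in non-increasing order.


Divide by x^2 to reach normal form y'' + P_1(x) y' + P_2(x) y = 0 with P_1(x) = 3 - 3/x and P_2(x) = 3 - 1/x + 3/x^2.
x = 0 is a singular point because the y'-coefficient 3 - 3/x has a pole at x = 0 and the y-coefficient 3 - 1/x + 3/x^2 has a pole at x = 0.
It is a regular singular point because x P_1(x) = p(x) = 3x - 3 and x^2 P_2(x) = q(x) = 3x^2 - x + 3 are polynomials, hence analytic at x = 0.
p(0) = -3,  q(0) = 3.
Indicial equation: r(r-1) + p(0) r + q(0) = 0, i.e. r^2 + (p(0) - 1) r + q(0) = 0, i.e. r^2 - 4 r + 3 = 0.
Discriminant: (-4)^2 - 4(3) = 4, so r = (4 ± 2)/2.
Solving: r_1 = 3, r_2 = 1.

indicial: r^2 - 4 r + 3 = 0; roots r_1 = 3, r_2 = 1


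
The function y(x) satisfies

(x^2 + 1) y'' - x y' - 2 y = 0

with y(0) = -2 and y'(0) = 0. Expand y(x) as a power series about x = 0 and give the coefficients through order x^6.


Ansatz: y(x) = sum_{n>=0} a_n x^n, so y'(x) = sum_{n>=1} n a_n x^(n-1) and y''(x) = sum_{n>=2} n(n-1) a_n x^(n-2).
Substitute into P(x) y'' + Q(x) y' + R(x) y = 0 with P(x) = x^2 + 1, Q(x) = -x, R(x) = -2, and match powers of x.
Initial conditions: a_0 = -2, a_1 = 0.
Setting the coefficient of each power of x to zero and solving order by order (substituting the coefficients already found):
  x^0: 2 a_2 - 2 a_0 = 0  ->  2 a_2 = 2 a_0 = -4  ->  a_2 = -2
  x^1: 6 a_3 - 3 a_1 = 0  ->  6 a_3 = 3 a_1 = 0  ->  a_3 = 0
  x^2: 12 a_4 - 2 a_2 = 0  ->  12 a_4 = 2 a_2 = -4  ->  a_4 = -1/3
  x^3: 20 a_5 + a_3 = 0  ->  20 a_5 = -a_3 = 0  ->  a_5 = 0
  x^4: 30 a_6 + 6 a_4 = 0  ->  30 a_6 = -6 a_4 = 2  ->  a_6 = 1/15
Truncated series: y(x) = -2 - 2 x^2 - (1/3) x^4 + (1/15) x^6 + O(x^7).

a_0 = -2; a_1 = 0; a_2 = -2; a_3 = 0; a_4 = -1/3; a_5 = 0; a_6 = 1/15


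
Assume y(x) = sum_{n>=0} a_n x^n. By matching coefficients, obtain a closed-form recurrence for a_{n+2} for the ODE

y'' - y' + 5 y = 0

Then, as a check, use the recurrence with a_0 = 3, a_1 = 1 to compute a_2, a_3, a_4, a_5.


Substitute y = sum_n a_n x^n.
y''(x) has coefficient (n+2)(n+1) a_{n+2} at x^n;
-y'(x) has coefficient -(n+1) a_{n+1} at x^n;
5 y(x) has coefficient 5 a_n at x^n.
Matching x^n: (n+2)(n+1) a_{n+2} - (n+1) a_{n+1} + 5 a_n = 0.
Thus a_{n+2} = [(n+1) a_{n+1} - 5 a_n] / ((n+1)(n+2)).

Check with a_0 = 3, a_1 = 1 (apply the recurrence for n = 0, 1, 2, 3): a_0 = 3, a_1 = 1, a_2 = -7, a_3 = -19/6, a_4 = 17/8, a_5 = 73/60.

a_(n+2) = [(n+1) a_(n+1) - 5 a_n] / ((n+1)(n+2)); check: a_0 = 3, a_1 = 1, a_2 = -7, a_3 = -19/6, a_4 = 17/8, a_5 = 73/60


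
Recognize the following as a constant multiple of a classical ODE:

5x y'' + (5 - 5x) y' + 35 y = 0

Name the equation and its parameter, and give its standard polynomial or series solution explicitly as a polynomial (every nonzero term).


All three coefficients share the factor 5; dividing through by 5 gives  x y'' + (1 - x) y' + 7 y = 0.
This matches the Laguerre equation x y'' + (1 - x) y' + n y = 0 with n = 7; the polynomial solution is L_7(x).
With y = sum_k a_k x^k, matching x^k gives (k+1)k a_{k+1} + (k+1) a_{k+1} - k a_k + n a_k = 0, i.e. (k+1)^2 a_{k+1} = (k - n) a_k = (k - 7) a_k. The right side vanishes at k = 7, so the series terminates at degree 7.
Standard normalization L_n(0) = 1 gives a_0 = 1. Work upward with a_{k+1} = (k - 7) a_k / (k+1)^2:
  a_1 = (0 - 7)(1) / 1^2 = -7/1 = -7
  a_2 = (1 - 7)(-7) / 2^2 = 42/4 = 21/2
  a_3 = (2 - 7)(21/2) / 3^2 = (-105/2)/9 = -35/6
  a_4 = (3 - 7)(-35/6) / 4^2 = (70/3)/16 = 35/24
  a_5 = (4 - 7)(35/24) / 5^2 = (-35/8)/25 = -7/40
  a_6 = (5 - 7)(-7/40) / 6^2 = (7/20)/36 = 7/720
  a_7 = (6 - 7)(7/720) / 7^2 = (-7/720)/49 = -1/5040
Hence L_7(x) = -x^7/5040 + 7 x^6/720 - 7 x^5/40 + 35 x^4/24 - 35 x^3/6 + 21 x^2/2 - 7 x + 1.

L_7(x); series = -x^7/5040 + 7 x^6/720 - 7 x^5/40 + 35 x^4/24 - 35 x^3/6 + 21 x^2/2 - 7 x + 1


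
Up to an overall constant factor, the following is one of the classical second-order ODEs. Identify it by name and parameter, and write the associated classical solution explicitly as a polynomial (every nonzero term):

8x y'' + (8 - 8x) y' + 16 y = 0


All three coefficients share the factor 8; dividing through by 8 gives  x y'' + (1 - x) y' + 2 y = 0.
This matches the Laguerre equation x y'' + (1 - x) y' + n y = 0 with n = 2; the polynomial solution is L_2(x).
With y = sum_k a_k x^k, matching x^k gives (k+1)k a_{k+1} + (k+1) a_{k+1} - k a_k + n a_k = 0, i.e. (k+1)^2 a_{k+1} = (k - n) a_k = (k - 2) a_k. The right side vanishes at k = 2, so the series terminates at degree 2.
Standard normalization L_n(0) = 1 gives a_0 = 1. Work upward with a_{k+1} = (k - 2) a_k / (k+1)^2:
  a_1 = (0 - 2)(1) / 1^2 = -2/1 = -2
  a_2 = (1 - 2)(-2) / 2^2 = 2/4 = 1/2
Hence L_2(x) = x^2/2 - 2 x + 1.

L_2(x); series = x^2/2 - 2 x + 1


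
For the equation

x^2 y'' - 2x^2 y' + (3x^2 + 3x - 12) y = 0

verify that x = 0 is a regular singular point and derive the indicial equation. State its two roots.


Divide by x^2 to reach normal form y'' + P_1(x) y' + P_2(x) y = 0 with P_1(x) = -2 and P_2(x) = 3 + 3/x - 12/x^2.
x = 0 is a singular point because the y-coefficient 3 + 3/x - 12/x^2 has a pole at x = 0.
It is a regular singular point because x P_1(x) = p(x) = -2x and x^2 P_2(x) = q(x) = 3x^2 + 3x - 12 are polynomials, hence analytic at x = 0.
p(0) = 0,  q(0) = -12.
Indicial equation: r(r-1) + p(0) r + q(0) = 0, i.e. r^2 + (p(0) - 1) r + q(0) = 0, i.e. r^2 - 1 r - 12 = 0.
Discriminant: (-1)^2 - 4(-12) = 49, so r = (1 ± 7)/2.
Solving: r_1 = 4, r_2 = -3.

indicial: r^2 - 1 r - 12 = 0; roots r_1 = 4, r_2 = -3


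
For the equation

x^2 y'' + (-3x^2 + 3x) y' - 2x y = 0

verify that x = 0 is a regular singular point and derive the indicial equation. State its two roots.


Divide by x^2 to reach normal form y'' + P_1(x) y' + P_2(x) y = 0 with P_1(x) = -3 + 3/x and P_2(x) = -2/x.
x = 0 is a singular point because the y'-coefficient -3 + 3/x has a pole at x = 0 and the y-coefficient -2/x has a pole at x = 0.
It is a regular singular point because x P_1(x) = p(x) = 3 - 3x and x^2 P_2(x) = q(x) = -2x are polynomials, hence analytic at x = 0.
p(0) = 3,  q(0) = 0.
Indicial equation: r(r-1) + p(0) r + q(0) = 0, i.e. r^2 + (p(0) - 1) r + q(0) = 0, i.e. r^2 + 2 r = 0.
Discriminant: (2)^2 - 4(0) = 4, so r = (-2 ± 2)/2.
Solving: r_1 = 0, r_2 = -2.

indicial: r^2 + 2 r = 0; roots r_1 = 0, r_2 = -2


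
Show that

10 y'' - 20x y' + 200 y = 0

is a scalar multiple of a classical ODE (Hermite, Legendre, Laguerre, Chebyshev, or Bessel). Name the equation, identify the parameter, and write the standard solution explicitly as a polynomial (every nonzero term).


All three coefficients share the factor 10; dividing through by 10 gives  y'' - 2x y' + 20 y = 0.
This matches the Hermite equation y'' - 2x y' + 2n y = 0 with 2n = 20, so n = 10; the polynomial solution is H_10(x).
With y = sum_k a_k x^k, matching x^k gives (k+2)(k+1) a_{k+2} = 2(k - n) a_k = 2(k - 10) a_k. The right side vanishes at k = 10, so the series with the parity of 10 terminates at degree 10.
Standard normalization: leading coefficient of H_n is 2^n, so a_10 = 2^10 = 1024. Work downward with a_k = (k+1)(k+2) a_{k+2} / (2(k - n)):
  a_8 = (9)(10)(1024) / (2(8 - 10)) = 92160/(-4) = -23040
  a_6 = (7)(8)(-23040) / (2(6 - 10)) = -1290240/(-8) = 161280
  a_4 = (5)(6)(161280) / (2(4 - 10)) = 4838400/(-12) = -403200
  a_2 = (3)(4)(-403200) / (2(2 - 10)) = -4838400/(-16) = 302400
  a_0 = (1)(2)(302400) / (2(0 - 10)) = 604800/(-20) = -30240
Hence H_10(x) = 1024 x^10 - 23040 x^8 + 161280 x^6 - 403200 x^4 + 302400 x^2 - 30240.

H_10(x); series = 1024 x^10 - 23040 x^8 + 161280 x^6 - 403200 x^4 + 302400 x^2 - 30240


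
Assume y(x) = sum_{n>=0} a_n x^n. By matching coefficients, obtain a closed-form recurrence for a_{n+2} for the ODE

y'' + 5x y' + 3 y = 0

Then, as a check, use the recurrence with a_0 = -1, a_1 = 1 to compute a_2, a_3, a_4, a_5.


Substitute y = sum_n a_n x^n.
y''(x) has coefficient (n+2)(n+1) a_{n+2} at x^n;
5 x y'(x) has coefficient 5 n a_n at x^n (shift);
3 y(x) has coefficient 3 a_n at x^n.
Matching x^n: (n+2)(n+1) a_{n+2} + (5n + 3) a_n = 0.
Thus a_{n+2} = (-5n - 3) / ((n+1)(n+2)) * a_n.

Check with a_0 = -1, a_1 = 1 (apply the recurrence for n = 0, 1, 2, 3): a_0 = -1, a_1 = 1, a_2 = 3/2, a_3 = -4/3, a_4 = -13/8, a_5 = 6/5.

a_(n+2) = (-5n - 3) / ((n+1)(n+2)) * a_n; check: a_0 = -1, a_1 = 1, a_2 = 3/2, a_3 = -4/3, a_4 = -13/8, a_5 = 6/5


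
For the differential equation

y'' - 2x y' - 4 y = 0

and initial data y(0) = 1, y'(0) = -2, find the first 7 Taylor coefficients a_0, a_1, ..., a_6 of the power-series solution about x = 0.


Ansatz: y(x) = sum_{n>=0} a_n x^n, so y'(x) = sum_{n>=1} n a_n x^(n-1) and y''(x) = sum_{n>=2} n(n-1) a_n x^(n-2).
Substitute into P(x) y'' + Q(x) y' + R(x) y = 0 with P(x) = 1, Q(x) = -2x, R(x) = -4, and match powers of x.
Initial conditions: a_0 = 1, a_1 = -2.
Setting the coefficient of each power of x to zero and solving order by order (substituting the coefficients already found):
  x^0: 2 a_2 - 4 a_0 = 0  ->  2 a_2 = 4 a_0 = 4  ->  a_2 = 2
  x^1: 6 a_3 - 6 a_1 = 0  ->  6 a_3 = 6 a_1 = -12  ->  a_3 = -2
  x^2: 12 a_4 - 8 a_2 = 0  ->  12 a_4 = 8 a_2 = 16  ->  a_4 = 4/3
  x^3: 20 a_5 - 10 a_3 = 0  ->  20 a_5 = 10 a_3 = -20  ->  a_5 = -1
  x^4: 30 a_6 - 12 a_4 = 0  ->  30 a_6 = 12 a_4 = 16  ->  a_6 = 8/15
Truncated series: y(x) = 1 - 2 x + 2 x^2 - 2 x^3 + (4/3) x^4 - x^5 + (8/15) x^6 + O(x^7).

a_0 = 1; a_1 = -2; a_2 = 2; a_3 = -2; a_4 = 4/3; a_5 = -1; a_6 = 8/15


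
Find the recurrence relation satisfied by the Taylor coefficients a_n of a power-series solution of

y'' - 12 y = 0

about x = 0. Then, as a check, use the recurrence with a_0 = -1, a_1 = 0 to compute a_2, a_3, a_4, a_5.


Substitute y = sum_n a_n x^n into y'' + (const) y = 0.
y''(x) = sum_{n>=0} (n+2)(n+1) a_{n+2} x^n.
The ODE becomes sum_n [(n+2)(n+1) a_{n+2} - 12 a_n] x^n = 0.
Setting each coefficient to zero gives the recurrence:
  (n+2)(n+1) a_{n+2} - 12 a_n = 0,
  a_{n+2} = 12 / ((n+1)(n+2)) a_n.

Check with a_0 = -1, a_1 = 0 (apply the recurrence for n = 0, 1, 2, 3): a_0 = -1, a_1 = 0, a_2 = -6, a_3 = 0, a_4 = -6, a_5 = 0.

a_{n+2} = 12/((n+1)(n+2)) * a_n; check: a_0 = -1, a_1 = 0, a_2 = -6, a_3 = 0, a_4 = -6, a_5 = 0


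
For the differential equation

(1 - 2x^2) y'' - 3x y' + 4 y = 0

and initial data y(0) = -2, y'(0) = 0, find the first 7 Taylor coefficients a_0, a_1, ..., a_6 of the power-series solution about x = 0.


Ansatz: y(x) = sum_{n>=0} a_n x^n, so y'(x) = sum_{n>=1} n a_n x^(n-1) and y''(x) = sum_{n>=2} n(n-1) a_n x^(n-2).
Substitute into P(x) y'' + Q(x) y' + R(x) y = 0 with P(x) = 1 - 2x^2, Q(x) = -3x, R(x) = 4, and match powers of x.
Initial conditions: a_0 = -2, a_1 = 0.
Setting the coefficient of each power of x to zero and solving order by order (substituting the coefficients already found):
  x^0: 2 a_2 + 4 a_0 = 0  ->  2 a_2 = -4 a_0 = 8  ->  a_2 = 4
  x^1: 6 a_3 + a_1 = 0  ->  6 a_3 = -a_1 = 0  ->  a_3 = 0
  x^2: 12 a_4 - 6 a_2 = 0  ->  12 a_4 = 6 a_2 = 24  ->  a_4 = 2
  x^3: 20 a_5 - 17 a_3 = 0  ->  20 a_5 = 17 a_3 = 0  ->  a_5 = 0
  x^4: 30 a_6 - 32 a_4 = 0  ->  30 a_6 = 32 a_4 = 64  ->  a_6 = 32/15
Truncated series: y(x) = -2 + 4 x^2 + 2 x^4 + (32/15) x^6 + O(x^7).

a_0 = -2; a_1 = 0; a_2 = 4; a_3 = 0; a_4 = 2; a_5 = 0; a_6 = 32/15
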